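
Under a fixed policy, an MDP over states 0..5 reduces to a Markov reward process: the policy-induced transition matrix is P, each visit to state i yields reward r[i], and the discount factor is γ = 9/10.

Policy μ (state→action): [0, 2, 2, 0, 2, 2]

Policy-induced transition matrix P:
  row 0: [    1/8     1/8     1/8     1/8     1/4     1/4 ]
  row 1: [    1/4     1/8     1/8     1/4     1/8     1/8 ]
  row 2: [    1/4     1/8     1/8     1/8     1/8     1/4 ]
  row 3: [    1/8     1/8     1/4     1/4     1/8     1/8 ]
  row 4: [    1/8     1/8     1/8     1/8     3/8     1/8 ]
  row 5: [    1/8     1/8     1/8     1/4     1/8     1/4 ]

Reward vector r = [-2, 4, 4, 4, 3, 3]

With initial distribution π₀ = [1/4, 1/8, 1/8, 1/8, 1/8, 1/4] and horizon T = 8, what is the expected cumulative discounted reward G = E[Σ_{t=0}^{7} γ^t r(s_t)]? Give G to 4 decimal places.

t=0: π = [0.2500, 0.1250, 0.1250, 0.1250, 0.1250, 0.2500], E[r] = 2.1250, γ^t·E[r] = 2.125000, running G = 2.125000
t=1: π = [0.1563, 0.1250, 0.1406, 0.1875, 0.1875, 0.2031], E[r] = 2.6719, γ^t·E[r] = 2.404688, running G = 4.529688
t=2: π = [0.1582, 0.1250, 0.1484, 0.1895, 0.1914, 0.1875], E[r] = 2.6719, γ^t·E[r] = 2.164219, running G = 6.693906
t=3: π = [0.1592, 0.1250, 0.1487, 0.1877, 0.1926, 0.1868], E[r] = 2.6655, γ^t·E[r] = 1.943169, running G = 8.637076
t=4: π = [0.1592, 0.1250, 0.1485, 0.1874, 0.1931, 0.1868], E[r] = 2.6649, γ^t·E[r] = 1.748412, running G = 10.385488
t=5: π = [0.1592, 0.1250, 0.1484, 0.1874, 0.1932, 0.1868], E[r] = 2.6649, γ^t·E[r] = 1.573609, running G = 11.959097
t=6: π = [0.1592, 0.1250, 0.1484, 0.1874, 0.1932, 0.1868], E[r] = 2.6649, γ^t·E[r] = 1.416256, running G = 13.375353
t=7: π = [0.1592, 0.1250, 0.1484, 0.1874, 0.1932, 0.1868], E[r] = 2.6649, γ^t·E[r] = 1.274630, running G = 14.649983

G = 14.6500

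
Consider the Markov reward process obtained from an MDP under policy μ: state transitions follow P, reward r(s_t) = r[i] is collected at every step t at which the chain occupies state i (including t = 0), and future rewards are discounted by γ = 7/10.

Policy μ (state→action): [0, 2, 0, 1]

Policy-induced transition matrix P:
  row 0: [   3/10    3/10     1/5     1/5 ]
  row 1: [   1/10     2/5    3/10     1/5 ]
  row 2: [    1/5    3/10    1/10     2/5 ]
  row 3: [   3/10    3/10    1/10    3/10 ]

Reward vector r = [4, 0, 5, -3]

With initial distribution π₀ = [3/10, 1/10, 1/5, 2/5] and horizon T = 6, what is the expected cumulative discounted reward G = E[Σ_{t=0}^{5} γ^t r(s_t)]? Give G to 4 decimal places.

G = 2.9415

t=0: π = [0.3000, 0.1000, 0.2000, 0.4000], E[r] = 1.0000, γ^t·E[r] = 1.000000, running G = 1.000000
t=1: π = [0.2600, 0.3100, 0.1500, 0.2800], E[r] = 0.9500, γ^t·E[r] = 0.665000, running G = 1.665000
t=2: π = [0.2230, 0.3310, 0.1880, 0.2580], E[r] = 1.0580, γ^t·E[r] = 0.518420, running G = 2.183420
t=3: π = [0.2150, 0.3331, 0.1885, 0.2634], E[r] = 1.0123, γ^t·E[r] = 0.347219, running G = 2.530639
t=4: π = [0.2145, 0.3333, 0.1881, 0.2640], E[r] = 1.0066, γ^t·E[r] = 0.241685, running G = 2.772324
t=5: π = [0.2145, 0.3333, 0.1881, 0.2640], E[r] = 1.0066, γ^t·E[r] = 0.169178, running G = 2.941502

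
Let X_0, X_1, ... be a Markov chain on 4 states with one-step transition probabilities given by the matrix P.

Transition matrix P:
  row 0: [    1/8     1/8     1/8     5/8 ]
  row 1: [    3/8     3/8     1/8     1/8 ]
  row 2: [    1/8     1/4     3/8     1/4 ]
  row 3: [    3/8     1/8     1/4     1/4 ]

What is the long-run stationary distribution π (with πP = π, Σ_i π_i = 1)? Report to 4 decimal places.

Balance equations π_j = Σ_i π_i·P[i][j]:
  π_0 = 1/8·π_0 + 3/8·π_1 + 1/8·π_2 + 3/8·π_3
  π_1 = 1/8·π_0 + 3/8·π_1 + 1/4·π_2 + 1/8·π_3
  π_2 = 1/8·π_0 + 1/8·π_1 + 3/8·π_2 + 1/4·π_3
  normalize: π_0 + π_1 + π_2 + π_3 = 1
Solving the linear system gives exactly π = [107/418, 85/418, 46/209, 67/209].

π = [0.2560, 0.2033, 0.2201, 0.3206]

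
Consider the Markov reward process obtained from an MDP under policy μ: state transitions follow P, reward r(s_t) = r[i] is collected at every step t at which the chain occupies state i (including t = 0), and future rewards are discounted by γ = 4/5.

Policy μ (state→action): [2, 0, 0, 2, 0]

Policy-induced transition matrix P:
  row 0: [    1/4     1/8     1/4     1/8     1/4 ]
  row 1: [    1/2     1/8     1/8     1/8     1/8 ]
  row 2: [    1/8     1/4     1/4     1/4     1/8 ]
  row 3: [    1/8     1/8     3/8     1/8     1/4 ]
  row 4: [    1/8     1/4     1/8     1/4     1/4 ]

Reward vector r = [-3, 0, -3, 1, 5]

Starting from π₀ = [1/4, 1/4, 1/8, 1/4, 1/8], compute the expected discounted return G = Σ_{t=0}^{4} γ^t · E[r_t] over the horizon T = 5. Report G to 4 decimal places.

t=0: π = [0.2500, 0.2500, 0.1250, 0.2500, 0.1250], E[r] = -0.2500, γ^t·E[r] = -0.250000, running G = -0.250000
t=1: π = [0.2500, 0.1563, 0.2344, 0.1563, 0.2031], E[r] = -0.2813, γ^t·E[r] = -0.225000, running G = -0.475000
t=2: π = [0.2148, 0.1797, 0.2246, 0.1797, 0.2012], E[r] = -0.1328, γ^t·E[r] = -0.085000, running G = -0.560000
t=3: π = [0.2192, 0.1782, 0.2249, 0.1782, 0.1995], E[r] = -0.1567, γ^t·E[r] = -0.080250, running G = -0.640250
t=4: π = [0.2192, 0.1780, 0.2251, 0.1780, 0.1996], E[r] = -0.1568, γ^t·E[r] = -0.064225, running G = -0.704475

G = -0.7045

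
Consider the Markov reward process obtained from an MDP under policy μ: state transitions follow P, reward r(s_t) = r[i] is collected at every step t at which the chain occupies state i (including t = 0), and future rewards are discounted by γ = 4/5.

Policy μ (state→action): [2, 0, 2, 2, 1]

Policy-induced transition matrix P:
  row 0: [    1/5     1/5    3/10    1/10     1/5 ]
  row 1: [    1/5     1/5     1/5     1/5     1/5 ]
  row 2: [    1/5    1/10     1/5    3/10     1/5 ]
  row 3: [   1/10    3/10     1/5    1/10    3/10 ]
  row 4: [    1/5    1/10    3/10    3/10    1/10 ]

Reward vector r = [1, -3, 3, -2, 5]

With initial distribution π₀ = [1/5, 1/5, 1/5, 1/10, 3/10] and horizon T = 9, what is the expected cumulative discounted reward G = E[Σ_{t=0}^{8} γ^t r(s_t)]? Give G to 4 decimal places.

t=0: π = [0.2000, 0.2000, 0.2000, 0.1000, 0.3000], E[r] = 1.5000, γ^t·E[r] = 1.500000, running G = 1.500000
t=1: π = [0.1900, 0.1600, 0.2500, 0.2200, 0.1800], E[r] = 0.9200, γ^t·E[r] = 0.736000, running G = 2.236000
t=2: π = [0.1780, 0.1790, 0.2370, 0.2020, 0.2040], E[r] = 0.9680, γ^t·E[r] = 0.619520, running G = 2.855520
t=3: π = [0.1798, 0.1761, 0.2382, 0.2061, 0.1998], E[r] = 0.9529, γ^t·E[r] = 0.487885, running G = 3.343405
t=4: π = [0.1794, 0.1768, 0.2380, 0.2052, 0.2006], E[r] = 0.9556, γ^t·E[r] = 0.391401, running G = 3.734806
t=5: π = [0.1795, 0.1767, 0.2380, 0.2054, 0.2005], E[r] = 0.9550, γ^t·E[r] = 0.312931, running G = 4.047738
t=6: π = [0.1795, 0.1767, 0.2380, 0.2054, 0.2005], E[r] = 0.9551, γ^t·E[r] = 0.250377, running G = 4.298115
t=7: π = [0.1795, 0.1767, 0.2380, 0.2054, 0.2005], E[r] = 0.9551, γ^t·E[r] = 0.200296, running G = 4.498411
t=8: π = [0.1795, 0.1767, 0.2380, 0.2054, 0.2005], E[r] = 0.9551, γ^t·E[r] = 0.160238, running G = 4.658649

G = 4.6586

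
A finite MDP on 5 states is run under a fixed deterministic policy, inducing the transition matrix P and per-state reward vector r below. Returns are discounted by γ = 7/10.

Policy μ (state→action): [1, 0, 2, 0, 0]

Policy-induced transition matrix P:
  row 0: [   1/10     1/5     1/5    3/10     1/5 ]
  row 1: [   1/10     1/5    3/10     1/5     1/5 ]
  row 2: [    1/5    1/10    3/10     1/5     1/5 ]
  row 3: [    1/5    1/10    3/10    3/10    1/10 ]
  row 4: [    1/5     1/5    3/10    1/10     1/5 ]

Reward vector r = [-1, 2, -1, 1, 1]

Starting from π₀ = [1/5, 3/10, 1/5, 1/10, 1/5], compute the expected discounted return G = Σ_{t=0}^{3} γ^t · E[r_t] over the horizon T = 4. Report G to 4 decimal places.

G = 0.9218

t=0: π = [0.2000, 0.3000, 0.2000, 0.1000, 0.2000], E[r] = 0.5000, γ^t·E[r] = 0.500000, running G = 0.500000
t=1: π = [0.1500, 0.1700, 0.2800, 0.2100, 0.1900], E[r] = 0.3100, γ^t·E[r] = 0.217000, running G = 0.717000
t=2: π = [0.1680, 0.1510, 0.2850, 0.2170, 0.1790], E[r] = 0.2450, γ^t·E[r] = 0.120050, running G = 0.837050
t=3: π = [0.1681, 0.1498, 0.2832, 0.2206, 0.1783], E[r] = 0.2472, γ^t·E[r] = 0.084790, running G = 0.921840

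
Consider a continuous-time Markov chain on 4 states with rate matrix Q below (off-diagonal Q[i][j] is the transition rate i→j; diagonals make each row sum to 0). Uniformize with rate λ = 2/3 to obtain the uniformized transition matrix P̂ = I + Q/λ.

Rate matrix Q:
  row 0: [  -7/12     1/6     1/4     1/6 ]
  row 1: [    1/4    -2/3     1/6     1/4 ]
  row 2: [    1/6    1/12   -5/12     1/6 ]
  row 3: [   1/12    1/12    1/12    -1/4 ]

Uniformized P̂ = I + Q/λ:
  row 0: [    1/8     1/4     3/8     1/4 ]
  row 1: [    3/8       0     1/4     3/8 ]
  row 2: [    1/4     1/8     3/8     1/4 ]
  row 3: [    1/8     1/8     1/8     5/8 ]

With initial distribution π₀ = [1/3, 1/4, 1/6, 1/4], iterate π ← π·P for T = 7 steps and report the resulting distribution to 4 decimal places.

t=0: π = [0.3333, 0.2500, 0.1667, 0.2500]
t=1: π = [0.2083, 0.1354, 0.2813, 0.3750]
t=2: π = [0.1940, 0.1341, 0.2643, 0.4076]
t=3: π = [0.1916, 0.1325, 0.2563, 0.4196]
t=4: π = [0.1902, 0.1324, 0.2535, 0.4239]
t=5: π = [0.1898, 0.1322, 0.2525, 0.4255]
t=6: π = [0.1896, 0.1322, 0.2521, 0.4261]
t=7: π = [0.1896, 0.1322, 0.2520, 0.4263]

π = [0.1896, 0.1322, 0.2520, 0.4263]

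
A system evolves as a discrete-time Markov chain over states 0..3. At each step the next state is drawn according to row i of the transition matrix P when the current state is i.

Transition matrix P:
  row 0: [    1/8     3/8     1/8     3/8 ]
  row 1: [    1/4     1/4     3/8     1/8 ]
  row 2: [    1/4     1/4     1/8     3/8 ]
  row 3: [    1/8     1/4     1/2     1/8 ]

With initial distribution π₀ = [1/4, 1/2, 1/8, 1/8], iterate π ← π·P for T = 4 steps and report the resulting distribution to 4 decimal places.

t=0: π = [0.2500, 0.5000, 0.1250, 0.1250]
t=1: π = [0.2031, 0.2813, 0.2969, 0.2188]
t=2: π = [0.1973, 0.2754, 0.2773, 0.2500]
t=3: π = [0.1941, 0.2747, 0.2876, 0.2437]
t=4: π = [0.1953, 0.2743, 0.2850, 0.2454]

π = [0.1953, 0.2743, 0.2850, 0.2454]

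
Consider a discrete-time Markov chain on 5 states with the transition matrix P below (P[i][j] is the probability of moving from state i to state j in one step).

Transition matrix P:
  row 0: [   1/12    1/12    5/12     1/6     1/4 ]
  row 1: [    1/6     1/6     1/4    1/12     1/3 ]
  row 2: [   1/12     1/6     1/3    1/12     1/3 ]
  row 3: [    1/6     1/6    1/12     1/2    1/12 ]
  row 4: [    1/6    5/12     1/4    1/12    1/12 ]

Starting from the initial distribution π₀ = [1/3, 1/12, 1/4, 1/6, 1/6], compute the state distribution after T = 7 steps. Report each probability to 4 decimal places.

t=0: π = [0.3333, 0.0833, 0.2500, 0.1667, 0.1667]
t=1: π = [0.1181, 0.1806, 0.2986, 0.1806, 0.2222]
t=2: π = [0.1319, 0.2124, 0.2645, 0.1684, 0.2228]
t=3: π = [0.1336, 0.2114, 0.2660, 0.1645, 0.2245]
t=4: π = [0.1334, 0.2117, 0.2670, 0.1630, 0.2249]
t=5: π = [0.1333, 0.2118, 0.2673, 0.1624, 0.2252]
t=6: π = [0.1333, 0.2119, 0.2674, 0.1621, 0.2253]
t=7: π = [0.1333, 0.2119, 0.2675, 0.1620, 0.2254]

π = [0.1333, 0.2119, 0.2675, 0.1620, 0.2254]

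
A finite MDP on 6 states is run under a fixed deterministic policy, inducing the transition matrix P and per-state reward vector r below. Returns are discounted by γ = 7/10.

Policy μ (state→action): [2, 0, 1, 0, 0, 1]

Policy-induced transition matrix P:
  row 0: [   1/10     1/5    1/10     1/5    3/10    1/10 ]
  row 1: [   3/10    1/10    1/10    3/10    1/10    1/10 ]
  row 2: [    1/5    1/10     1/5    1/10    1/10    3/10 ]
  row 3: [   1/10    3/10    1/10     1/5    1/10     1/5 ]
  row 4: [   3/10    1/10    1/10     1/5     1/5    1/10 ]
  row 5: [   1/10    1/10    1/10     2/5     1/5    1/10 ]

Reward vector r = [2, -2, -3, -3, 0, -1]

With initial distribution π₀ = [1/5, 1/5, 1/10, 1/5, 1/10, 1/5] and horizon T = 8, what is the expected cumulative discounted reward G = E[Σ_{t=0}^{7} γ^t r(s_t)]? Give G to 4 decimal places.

G = -3.6086

t=0: π = [0.2000, 0.2000, 0.1000, 0.2000, 0.1000, 0.2000], E[r] = -1.1000, γ^t·E[r] = -1.100000, running G = -1.100000
t=1: π = [0.1700, 0.1600, 0.1100, 0.2500, 0.1700, 0.1400], E[r] = -1.2000, γ^t·E[r] = -0.840000, running G = -1.940000
t=2: π = [0.1770, 0.1670, 0.1110, 0.2330, 0.1650, 0.1470], E[r] = -1.1590, γ^t·E[r] = -0.567910, running G = -2.507910
t=3: π = [0.1775, 0.1643, 0.1111, 0.2350, 0.1666, 0.1455], E[r] = -1.1574, γ^t·E[r] = -0.396988, running G = -2.904898
t=4: π = [0.1773, 0.1648, 0.1111, 0.2344, 0.1667, 0.1457], E[r] = -1.1572, γ^t·E[r] = -0.277851, running G = -3.182749
t=5: π = [0.1774, 0.1646, 0.1111, 0.2345, 0.1667, 0.1457], E[r] = -1.1569, γ^t·E[r] = -0.194447, running G = -3.377196
t=6: π = [0.1774, 0.1646, 0.1111, 0.2345, 0.1667, 0.1457], E[r] = -1.1570, γ^t·E[r] = -0.136119, running G = -3.513315
t=7: π = [0.1774, 0.1646, 0.1111, 0.2345, 0.1667, 0.1457], E[r] = -1.1570, γ^t·E[r] = -0.095281, running G = -3.608596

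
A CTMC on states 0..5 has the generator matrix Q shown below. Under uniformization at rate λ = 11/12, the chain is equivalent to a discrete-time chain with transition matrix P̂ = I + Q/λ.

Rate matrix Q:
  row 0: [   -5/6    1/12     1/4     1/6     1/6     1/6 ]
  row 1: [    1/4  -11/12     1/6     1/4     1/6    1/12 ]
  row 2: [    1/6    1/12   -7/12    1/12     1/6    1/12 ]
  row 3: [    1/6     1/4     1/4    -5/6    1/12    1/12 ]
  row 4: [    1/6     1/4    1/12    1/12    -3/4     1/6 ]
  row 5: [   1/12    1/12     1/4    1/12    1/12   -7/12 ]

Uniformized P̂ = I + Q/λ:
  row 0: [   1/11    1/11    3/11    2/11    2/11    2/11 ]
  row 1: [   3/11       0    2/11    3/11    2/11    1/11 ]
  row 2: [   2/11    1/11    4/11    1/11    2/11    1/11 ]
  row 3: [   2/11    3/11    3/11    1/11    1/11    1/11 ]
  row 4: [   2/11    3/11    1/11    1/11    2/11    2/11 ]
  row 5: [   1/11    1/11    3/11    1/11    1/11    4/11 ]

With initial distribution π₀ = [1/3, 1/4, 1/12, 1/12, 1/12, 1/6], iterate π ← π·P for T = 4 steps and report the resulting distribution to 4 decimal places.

t=0: π = [0.3333, 0.2500, 0.0833, 0.0833, 0.0833, 0.1667]
t=1: π = [0.1591, 0.0985, 0.2424, 0.1667, 0.1591, 0.1742]
t=2: π = [0.1605, 0.1412, 0.2569, 0.1233, 0.1508, 0.1674]
t=3: π = [0.1649, 0.1279, 0.2558, 0.1312, 0.1554, 0.1649]
t=4: π = [0.1635, 0.1314, 0.2561, 0.1292, 0.1549, 0.1650]

π = [0.1635, 0.1314, 0.2561, 0.1292, 0.1549, 0.1650]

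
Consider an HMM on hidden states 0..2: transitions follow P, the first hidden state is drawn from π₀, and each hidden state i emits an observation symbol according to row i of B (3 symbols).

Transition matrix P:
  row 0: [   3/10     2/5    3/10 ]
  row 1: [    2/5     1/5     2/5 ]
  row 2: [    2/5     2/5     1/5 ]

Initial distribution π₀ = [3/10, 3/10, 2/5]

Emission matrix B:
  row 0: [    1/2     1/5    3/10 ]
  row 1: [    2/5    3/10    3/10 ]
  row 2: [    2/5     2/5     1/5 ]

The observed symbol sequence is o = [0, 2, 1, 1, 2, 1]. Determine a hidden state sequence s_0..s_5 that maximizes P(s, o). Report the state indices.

t=0: δ = [1.500e-01, 1.200e-01, 1.600e-01]  (obs o_0=0)
t=1: δ = [1.920e-02, 1.920e-02, 9.600e-03]  ψ = [2, 2, 1]  (obs o_1=2)
t=2: δ = [1.536e-03, 2.304e-03, 3.072e-03]  ψ = [1, 0, 1]  (obs o_2=1)
t=3: δ = [2.458e-04, 3.686e-04, 3.686e-04]  ψ = [2, 2, 1]  (obs o_3=1)
t=4: δ = [4.424e-05, 4.424e-05, 2.949e-05]  ψ = [1, 2, 1]  (obs o_4=2)
t=5: δ = [3.539e-06, 5.308e-06, 7.078e-06]  ψ = [1, 0, 1]  (obs o_5=1)
backtrack: best end state = 2; path = [2, 0, 1, 2, 1, 2]

path = [2, 0, 1, 2, 1, 2]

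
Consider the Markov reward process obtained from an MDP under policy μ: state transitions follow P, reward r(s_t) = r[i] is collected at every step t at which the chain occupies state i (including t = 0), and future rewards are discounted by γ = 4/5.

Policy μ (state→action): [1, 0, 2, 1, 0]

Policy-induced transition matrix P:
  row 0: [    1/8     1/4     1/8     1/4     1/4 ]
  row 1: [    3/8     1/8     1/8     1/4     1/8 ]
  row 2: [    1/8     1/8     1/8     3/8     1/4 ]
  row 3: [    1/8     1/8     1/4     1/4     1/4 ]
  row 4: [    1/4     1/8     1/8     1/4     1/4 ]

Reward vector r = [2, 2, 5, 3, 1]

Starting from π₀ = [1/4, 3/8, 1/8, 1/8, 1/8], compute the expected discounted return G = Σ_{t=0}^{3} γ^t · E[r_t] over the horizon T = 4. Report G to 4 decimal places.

G = 7.2574

t=0: π = [0.2500, 0.3750, 0.1250, 0.1250, 0.1250], E[r] = 2.3750, γ^t·E[r] = 2.375000, running G = 2.375000
t=1: π = [0.2344, 0.1563, 0.1406, 0.2656, 0.2031], E[r] = 2.4844, γ^t·E[r] = 1.987500, running G = 4.362500
t=2: π = [0.1895, 0.1543, 0.1582, 0.2676, 0.2305], E[r] = 2.5117, γ^t·E[r] = 1.607500, running G = 5.970000
t=3: π = [0.1924, 0.1487, 0.1584, 0.2698, 0.2307], E[r] = 2.5144, γ^t·E[r] = 1.287375, running G = 7.257375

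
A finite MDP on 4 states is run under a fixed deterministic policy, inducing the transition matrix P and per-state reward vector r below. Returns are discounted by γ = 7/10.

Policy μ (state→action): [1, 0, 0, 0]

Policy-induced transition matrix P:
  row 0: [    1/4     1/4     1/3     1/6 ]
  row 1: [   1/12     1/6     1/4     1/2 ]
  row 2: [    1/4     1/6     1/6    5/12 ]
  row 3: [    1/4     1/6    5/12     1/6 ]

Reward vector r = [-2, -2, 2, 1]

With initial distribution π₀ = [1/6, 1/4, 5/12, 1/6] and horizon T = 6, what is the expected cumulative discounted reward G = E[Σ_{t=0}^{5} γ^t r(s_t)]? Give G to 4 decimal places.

G = 0.3359

t=0: π = [0.1667, 0.2500, 0.4167, 0.1667], E[r] = 0.1667, γ^t·E[r] = 0.166667, running G = 0.166667
t=1: π = [0.2083, 0.1806, 0.2569, 0.3542], E[r] = 0.0903, γ^t·E[r] = 0.063194, running G = 0.229861
t=2: π = [0.2199, 0.1840, 0.3050, 0.2911], E[r] = 0.0932, γ^t·E[r] = 0.045654, running G = 0.275515
t=3: π = [0.2193, 0.1850, 0.2914, 0.3043], E[r] = 0.0785, γ^t·E[r] = 0.026913, running G = 0.302428
t=4: π = [0.2192, 0.1849, 0.2947, 0.3012], E[r] = 0.0824, γ^t·E[r] = 0.019776, running G = 0.322204
t=5: π = [0.2192, 0.1849, 0.2939, 0.3020], E[r] = 0.0816, γ^t·E[r] = 0.013712, running G = 0.335915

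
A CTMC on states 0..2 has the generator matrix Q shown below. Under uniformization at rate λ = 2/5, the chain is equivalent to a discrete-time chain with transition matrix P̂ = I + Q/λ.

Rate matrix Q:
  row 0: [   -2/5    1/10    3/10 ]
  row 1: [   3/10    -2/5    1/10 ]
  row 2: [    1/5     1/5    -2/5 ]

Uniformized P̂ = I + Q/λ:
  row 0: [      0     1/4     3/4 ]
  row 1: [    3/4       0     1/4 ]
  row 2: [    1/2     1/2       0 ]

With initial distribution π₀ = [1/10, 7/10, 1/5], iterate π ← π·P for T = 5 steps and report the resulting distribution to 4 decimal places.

π = [0.3853, 0.2974, 0.3174]

t=0: π = [0.1000, 0.7000, 0.2000]
t=1: π = [0.6250, 0.1250, 0.2500]
t=2: π = [0.2188, 0.2813, 0.5000]
t=3: π = [0.4609, 0.3047, 0.2344]
t=4: π = [0.3457, 0.2324, 0.4219]
t=5: π = [0.3853, 0.2974, 0.3174]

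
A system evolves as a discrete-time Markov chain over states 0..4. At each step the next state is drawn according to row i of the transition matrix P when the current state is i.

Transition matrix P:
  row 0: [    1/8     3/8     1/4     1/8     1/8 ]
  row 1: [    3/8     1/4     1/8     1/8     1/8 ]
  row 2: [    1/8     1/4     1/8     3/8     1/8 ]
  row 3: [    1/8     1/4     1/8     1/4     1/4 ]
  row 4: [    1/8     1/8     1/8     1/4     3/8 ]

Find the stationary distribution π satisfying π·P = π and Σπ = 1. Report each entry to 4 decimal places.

Balance equations π_j = Σ_i π_i·P[i][j]:
  π_0 = 1/8·π_0 + 3/8·π_1 + 1/8·π_2 + 1/8·π_3 + 1/8·π_4
  π_1 = 3/8·π_0 + 1/4·π_1 + 1/4·π_2 + 1/4·π_3 + 1/8·π_4
  π_2 = 1/4·π_0 + 1/8·π_1 + 1/8·π_2 + 1/8·π_3 + 1/8·π_4
  π_3 = 1/8·π_0 + 1/8·π_1 + 3/8·π_2 + 1/4·π_3 + 1/4·π_4
  normalize: π_0 + π_1 + π_2 + π_3 + π_4 = 1
Solving the linear system gives exactly π = [317/1695, 841/3390, 503/3390, 121/565, 343/1695].

π = [0.1870, 0.2481, 0.1484, 0.2142, 0.2024]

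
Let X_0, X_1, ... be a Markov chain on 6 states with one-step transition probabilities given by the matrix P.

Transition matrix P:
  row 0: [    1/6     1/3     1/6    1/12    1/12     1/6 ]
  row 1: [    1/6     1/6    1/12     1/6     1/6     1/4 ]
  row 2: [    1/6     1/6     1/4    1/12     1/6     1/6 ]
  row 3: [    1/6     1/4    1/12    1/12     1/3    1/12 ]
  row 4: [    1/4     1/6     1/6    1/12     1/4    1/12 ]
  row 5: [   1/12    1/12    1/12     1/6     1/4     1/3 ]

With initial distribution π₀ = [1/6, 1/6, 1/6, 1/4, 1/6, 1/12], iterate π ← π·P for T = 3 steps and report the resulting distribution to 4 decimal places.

π = [0.1681, 0.1894, 0.1375, 0.1146, 0.2035, 0.1870]

t=0: π = [0.1667, 0.1667, 0.1667, 0.2500, 0.1667, 0.0833]
t=1: π = [0.1736, 0.2083, 0.1389, 0.1042, 0.2153, 0.1597]
t=2: π = [0.1713, 0.1910, 0.1389, 0.1140, 0.2008, 0.1840]
t=3: π = [0.1681, 0.1894, 0.1375, 0.1146, 0.2035, 0.1870]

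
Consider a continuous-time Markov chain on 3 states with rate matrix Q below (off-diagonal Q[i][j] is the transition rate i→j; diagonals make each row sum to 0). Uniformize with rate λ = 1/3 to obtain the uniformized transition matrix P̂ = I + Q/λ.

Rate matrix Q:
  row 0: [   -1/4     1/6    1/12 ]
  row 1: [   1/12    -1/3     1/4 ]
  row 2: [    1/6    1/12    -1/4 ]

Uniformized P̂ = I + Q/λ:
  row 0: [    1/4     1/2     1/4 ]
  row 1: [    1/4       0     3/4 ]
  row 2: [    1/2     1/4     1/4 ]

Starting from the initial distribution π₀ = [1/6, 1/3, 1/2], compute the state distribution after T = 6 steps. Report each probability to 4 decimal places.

π = [0.3460, 0.2689, 0.3851]

t=0: π = [0.1667, 0.3333, 0.5000]
t=1: π = [0.3750, 0.2083, 0.4167]
t=2: π = [0.3542, 0.2917, 0.3542]
t=3: π = [0.3385, 0.2656, 0.3958]
t=4: π = [0.3490, 0.2682, 0.3828]
t=5: π = [0.3457, 0.2702, 0.3841]
t=6: π = [0.3460, 0.2689, 0.3851]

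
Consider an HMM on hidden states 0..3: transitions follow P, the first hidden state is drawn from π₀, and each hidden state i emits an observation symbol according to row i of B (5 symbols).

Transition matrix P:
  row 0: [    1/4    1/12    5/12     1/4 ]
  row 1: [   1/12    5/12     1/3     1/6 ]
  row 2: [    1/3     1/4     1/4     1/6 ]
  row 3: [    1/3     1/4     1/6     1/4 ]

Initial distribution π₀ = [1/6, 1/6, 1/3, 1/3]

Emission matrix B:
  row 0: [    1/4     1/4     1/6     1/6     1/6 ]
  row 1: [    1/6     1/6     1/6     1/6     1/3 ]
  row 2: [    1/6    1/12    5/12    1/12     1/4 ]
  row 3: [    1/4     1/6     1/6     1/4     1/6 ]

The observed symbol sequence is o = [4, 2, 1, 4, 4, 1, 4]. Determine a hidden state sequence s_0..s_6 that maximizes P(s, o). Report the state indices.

path = [2, 2, 1, 1, 1, 1, 1]

t=0: δ = [2.778e-02, 5.556e-02, 8.333e-02, 5.556e-02]  (obs o_0=4)
t=1: δ = [4.630e-03, 3.858e-03, 8.681e-03, 2.315e-03]  ψ = [2, 1, 2, 2]  (obs o_1=2)
t=2: δ = [7.234e-04, 3.617e-04, 1.808e-04, 2.411e-04]  ψ = [2, 2, 2, 2]  (obs o_2=1)
t=3: δ = [3.014e-05, 5.023e-05, 7.535e-05, 3.014e-05]  ψ = [0, 1, 0, 0]  (obs o_3=4)
t=4: δ = [4.186e-06, 6.977e-06, 4.710e-06, 2.093e-06]  ψ = [2, 1, 2, 2]  (obs o_4=4)
t=5: δ = [3.925e-07, 4.845e-07, 1.938e-07, 1.938e-07]  ψ = [2, 1, 1, 1]  (obs o_5=1)
t=6: δ = [1.635e-08, 6.729e-08, 4.088e-08, 1.635e-08]  ψ = [0, 1, 0, 0]  (obs o_6=4)
backtrack: best end state = 1; path = [2, 2, 1, 1, 1, 1, 1]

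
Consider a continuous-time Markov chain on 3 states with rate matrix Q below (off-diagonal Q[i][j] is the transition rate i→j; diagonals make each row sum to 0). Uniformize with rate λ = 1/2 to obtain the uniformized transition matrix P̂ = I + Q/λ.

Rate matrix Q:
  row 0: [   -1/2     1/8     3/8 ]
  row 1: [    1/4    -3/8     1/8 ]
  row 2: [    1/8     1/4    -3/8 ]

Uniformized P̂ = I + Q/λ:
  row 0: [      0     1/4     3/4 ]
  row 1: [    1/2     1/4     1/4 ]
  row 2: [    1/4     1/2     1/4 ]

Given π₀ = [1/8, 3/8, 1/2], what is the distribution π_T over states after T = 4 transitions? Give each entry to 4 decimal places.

t=0: π = [0.1250, 0.3750, 0.5000]
t=1: π = [0.3125, 0.3750, 0.3125]
t=2: π = [0.2656, 0.3281, 0.4063]
t=3: π = [0.2656, 0.3516, 0.3828]
t=4: π = [0.2715, 0.3457, 0.3828]

π = [0.2715, 0.3457, 0.3828]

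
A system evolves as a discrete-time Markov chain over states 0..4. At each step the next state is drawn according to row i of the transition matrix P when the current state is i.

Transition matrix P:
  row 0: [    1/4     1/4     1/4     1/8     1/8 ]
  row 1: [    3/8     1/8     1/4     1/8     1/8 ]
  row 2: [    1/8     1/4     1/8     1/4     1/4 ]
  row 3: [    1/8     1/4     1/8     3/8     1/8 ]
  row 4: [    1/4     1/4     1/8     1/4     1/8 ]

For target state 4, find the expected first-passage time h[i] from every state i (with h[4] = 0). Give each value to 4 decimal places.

h = [6.6667, 6.6667, 5.9394, 6.7879, 0.0000]

First-step conditioning: h[4] = 0; for i ≠ 4, h[i] = 1 + Σ_k P[i][k]·h[k].
  h[0] = 1 + 1/4·h[0] + 1/4·h[1] + 1/4·h[2] + 1/8·h[3]
  h[1] = 1 + 3/8·h[0] + 1/8·h[1] + 1/4·h[2] + 1/8·h[3]
  h[2] = 1 + 1/8·h[0] + 1/4·h[1] + 1/8·h[2] + 1/4·h[3]
  h[3] = 1 + 1/8·h[0] + 1/4·h[1] + 1/8·h[2] + 3/8·h[3]
Solving the 4×4 linear system over states ≠ 4 gives exactly h = [20/3, 20/3, 196/33, 224/33, 0] (h[4] = 0 is the target).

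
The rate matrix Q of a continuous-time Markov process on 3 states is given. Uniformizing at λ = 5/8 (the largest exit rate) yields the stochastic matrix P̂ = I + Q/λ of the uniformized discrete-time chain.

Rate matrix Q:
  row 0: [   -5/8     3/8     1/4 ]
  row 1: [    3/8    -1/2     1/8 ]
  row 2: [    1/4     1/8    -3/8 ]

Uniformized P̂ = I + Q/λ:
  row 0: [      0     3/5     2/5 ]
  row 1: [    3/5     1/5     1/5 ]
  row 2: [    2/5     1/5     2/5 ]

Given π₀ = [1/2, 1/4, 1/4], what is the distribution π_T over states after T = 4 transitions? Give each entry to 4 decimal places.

π = [0.3472, 0.3232, 0.3296]

t=0: π = [0.5000, 0.2500, 0.2500]
t=1: π = [0.2500, 0.4000, 0.3500]
t=2: π = [0.3800, 0.3000, 0.3200]
t=3: π = [0.3080, 0.3520, 0.3400]
t=4: π = [0.3472, 0.3232, 0.3296]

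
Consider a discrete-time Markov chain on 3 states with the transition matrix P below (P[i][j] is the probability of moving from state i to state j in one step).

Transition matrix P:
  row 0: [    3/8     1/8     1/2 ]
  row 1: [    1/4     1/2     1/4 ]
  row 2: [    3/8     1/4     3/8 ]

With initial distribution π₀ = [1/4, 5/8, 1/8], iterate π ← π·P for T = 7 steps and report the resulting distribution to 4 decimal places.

π = [0.3404, 0.2767, 0.3829]

t=0: π = [0.2500, 0.6250, 0.1250]
t=1: π = [0.2969, 0.3750, 0.3281]
t=2: π = [0.3281, 0.3066, 0.3652]
t=3: π = [0.3367, 0.2856, 0.3777]
t=4: π = [0.3393, 0.2793, 0.3814]
t=5: π = [0.3401, 0.2774, 0.3825]
t=6: π = [0.3403, 0.2768, 0.3828]
t=7: π = [0.3404, 0.2767, 0.3829]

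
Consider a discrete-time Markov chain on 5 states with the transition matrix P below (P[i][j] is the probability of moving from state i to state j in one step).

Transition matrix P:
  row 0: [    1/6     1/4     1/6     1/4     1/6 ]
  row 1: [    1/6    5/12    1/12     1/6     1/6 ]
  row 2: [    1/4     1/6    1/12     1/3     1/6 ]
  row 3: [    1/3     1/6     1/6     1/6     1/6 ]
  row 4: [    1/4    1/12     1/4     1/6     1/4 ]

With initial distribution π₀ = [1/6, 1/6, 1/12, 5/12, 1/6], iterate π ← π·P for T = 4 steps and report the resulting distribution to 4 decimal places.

π = [0.2295, 0.2274, 0.1504, 0.2109, 0.1818]

t=0: π = [0.1667, 0.1667, 0.0833, 0.4167, 0.1667]
t=1: π = [0.2569, 0.2083, 0.1597, 0.1944, 0.1806]
t=2: π = [0.2274, 0.2251, 0.1510, 0.2147, 0.1817]
t=3: π = [0.2302, 0.2268, 0.1505, 0.2108, 0.1818]
t=4: π = [0.2295, 0.2274, 0.1504, 0.2109, 0.1818]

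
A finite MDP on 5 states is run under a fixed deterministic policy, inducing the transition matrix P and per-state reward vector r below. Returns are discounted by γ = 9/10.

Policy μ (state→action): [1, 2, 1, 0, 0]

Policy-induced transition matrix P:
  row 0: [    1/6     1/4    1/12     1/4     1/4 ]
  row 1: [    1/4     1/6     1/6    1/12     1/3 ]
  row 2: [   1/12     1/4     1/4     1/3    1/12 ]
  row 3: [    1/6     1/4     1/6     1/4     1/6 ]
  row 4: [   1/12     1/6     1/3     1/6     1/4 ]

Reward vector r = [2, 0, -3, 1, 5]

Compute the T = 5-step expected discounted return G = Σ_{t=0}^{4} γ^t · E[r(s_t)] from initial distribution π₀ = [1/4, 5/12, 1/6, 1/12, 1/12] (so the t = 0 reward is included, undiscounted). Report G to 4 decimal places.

G = 3.7925

t=0: π = [0.2500, 0.4167, 0.1667, 0.0833, 0.0833], E[r] = 0.5000, γ^t·E[r] = 0.500000, running G = 0.500000
t=1: π = [0.1806, 0.2083, 0.1736, 0.1875, 0.2500], E[r] = 1.2778, γ^t·E[r] = 1.150000, running G = 1.650000
t=2: π = [0.1487, 0.2118, 0.2078, 0.2089, 0.2228], E[r] = 0.9971, γ^t·E[r] = 0.807656, running G = 2.457656
t=3: π = [0.1484, 0.2138, 0.2087, 0.2134, 0.2156], E[r] = 0.9622, γ^t·E[r] = 0.701473, running G = 3.159129
t=4: π = [0.1491, 0.2142, 0.2076, 0.2138, 0.2152], E[r] = 0.9654, γ^t·E[r] = 0.633377, running G = 3.792506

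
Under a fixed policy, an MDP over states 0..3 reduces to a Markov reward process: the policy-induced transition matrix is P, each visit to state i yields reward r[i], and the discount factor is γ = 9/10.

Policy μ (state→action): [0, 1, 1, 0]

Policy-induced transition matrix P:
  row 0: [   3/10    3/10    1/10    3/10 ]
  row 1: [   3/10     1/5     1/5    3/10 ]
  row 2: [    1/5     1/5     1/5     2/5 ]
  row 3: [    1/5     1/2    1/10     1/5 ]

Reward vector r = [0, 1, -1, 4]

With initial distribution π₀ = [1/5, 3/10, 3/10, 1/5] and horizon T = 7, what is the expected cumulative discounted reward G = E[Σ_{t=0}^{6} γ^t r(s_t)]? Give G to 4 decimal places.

t=0: π = [0.2000, 0.3000, 0.3000, 0.2000], E[r] = 0.8000, γ^t·E[r] = 0.800000, running G = 0.800000
t=1: π = [0.2500, 0.2800, 0.1600, 0.3100], E[r] = 1.3600, γ^t·E[r] = 1.224000, running G = 2.024000
t=2: π = [0.2530, 0.3180, 0.1440, 0.2850], E[r] = 1.3140, γ^t·E[r] = 1.064340, running G = 3.088340
t=3: π = [0.2571, 0.3108, 0.1462, 0.2859], E[r] = 1.3082, γ^t·E[r] = 0.953678, running G = 4.042018
t=4: π = [0.2568, 0.3115, 0.1457, 0.2860], E[r] = 1.3099, γ^t·E[r] = 0.859425, running G = 4.901443
t=5: π = [0.2568, 0.3115, 0.1457, 0.2860], E[r] = 1.3096, γ^t·E[r] = 0.773328, running G = 5.674771
t=6: π = [0.2568, 0.3115, 0.1457, 0.2860], E[r] = 1.3097, γ^t·E[r] = 0.696003, running G = 6.370774

G = 6.3708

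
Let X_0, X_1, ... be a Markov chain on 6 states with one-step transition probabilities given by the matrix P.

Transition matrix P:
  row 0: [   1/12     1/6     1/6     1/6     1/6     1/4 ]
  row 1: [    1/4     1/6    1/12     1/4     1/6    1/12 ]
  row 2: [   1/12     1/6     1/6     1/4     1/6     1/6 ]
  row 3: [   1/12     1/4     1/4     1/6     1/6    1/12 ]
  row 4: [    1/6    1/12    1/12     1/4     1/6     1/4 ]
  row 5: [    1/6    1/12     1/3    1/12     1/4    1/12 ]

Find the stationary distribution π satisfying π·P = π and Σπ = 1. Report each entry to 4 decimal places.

π = [0.1368, 0.1556, 0.1804, 0.1970, 0.1793, 0.1510]

Balance equations π_j = Σ_i π_i·P[i][j]:
  π_0 = 1/12·π_0 + 1/4·π_1 + 1/12·π_2 + 1/12·π_3 + 1/6·π_4 + 1/6·π_5
  π_1 = 1/6·π_0 + 1/6·π_1 + 1/6·π_2 + 1/4·π_3 + 1/12·π_4 + 1/12·π_5
  π_2 = 1/6·π_0 + 1/12·π_1 + 1/6·π_2 + 1/4·π_3 + 1/12·π_4 + 1/3·π_5
  π_3 = 1/6·π_0 + 1/4·π_1 + 1/4·π_2 + 1/6·π_3 + 1/4·π_4 + 1/12·π_5
  π_4 = 1/6·π_0 + 1/6·π_1 + 1/6·π_2 + 1/6·π_3 + 1/6·π_4 + 1/4·π_5
  normalize: π_0 + π_1 + π_2 + π_3 + π_4 + π_5 = 1
Solving the linear system gives exactly π = [38698/282913, 44010/282913, 51025/282913, 55737/282913, 50713/282913, 42730/282913].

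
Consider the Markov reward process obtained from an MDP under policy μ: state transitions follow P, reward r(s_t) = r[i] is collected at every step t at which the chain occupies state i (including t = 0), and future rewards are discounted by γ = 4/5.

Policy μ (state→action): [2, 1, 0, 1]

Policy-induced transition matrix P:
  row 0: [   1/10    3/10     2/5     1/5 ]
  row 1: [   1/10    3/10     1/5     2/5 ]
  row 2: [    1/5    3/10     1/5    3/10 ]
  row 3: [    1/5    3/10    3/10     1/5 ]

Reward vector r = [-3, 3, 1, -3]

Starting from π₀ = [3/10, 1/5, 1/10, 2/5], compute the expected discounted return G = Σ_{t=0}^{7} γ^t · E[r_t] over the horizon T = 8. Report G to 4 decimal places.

G = -1.7931

t=0: π = [0.3000, 0.2000, 0.1000, 0.4000], E[r] = -1.4000, γ^t·E[r] = -1.400000, running G = -1.400000
t=1: π = [0.1500, 0.3000, 0.3000, 0.2500], E[r] = 0.0000, γ^t·E[r] = 0.000000, running G = -1.400000
t=2: π = [0.1550, 0.3000, 0.2550, 0.2900], E[r] = -0.1800, γ^t·E[r] = -0.115200, running G = -1.515200
t=3: π = [0.1545, 0.3000, 0.2600, 0.2855], E[r] = -0.1600, γ^t·E[r] = -0.081920, running G = -1.597120
t=4: π = [0.1546, 0.3000, 0.2595, 0.2860], E[r] = -0.1622, γ^t·E[r] = -0.066437, running G = -1.663557
t=5: π = [0.1545, 0.3000, 0.2595, 0.2859], E[r] = -0.1620, γ^t·E[r] = -0.053071, running G = -1.716628
t=6: π = [0.1545, 0.3000, 0.2595, 0.2860], E[r] = -0.1620, γ^t·E[r] = -0.042464, running G = -1.759092
t=7: π = [0.1545, 0.3000, 0.2595, 0.2860], E[r] = -0.1620, γ^t·E[r] = -0.033970, running G = -1.793062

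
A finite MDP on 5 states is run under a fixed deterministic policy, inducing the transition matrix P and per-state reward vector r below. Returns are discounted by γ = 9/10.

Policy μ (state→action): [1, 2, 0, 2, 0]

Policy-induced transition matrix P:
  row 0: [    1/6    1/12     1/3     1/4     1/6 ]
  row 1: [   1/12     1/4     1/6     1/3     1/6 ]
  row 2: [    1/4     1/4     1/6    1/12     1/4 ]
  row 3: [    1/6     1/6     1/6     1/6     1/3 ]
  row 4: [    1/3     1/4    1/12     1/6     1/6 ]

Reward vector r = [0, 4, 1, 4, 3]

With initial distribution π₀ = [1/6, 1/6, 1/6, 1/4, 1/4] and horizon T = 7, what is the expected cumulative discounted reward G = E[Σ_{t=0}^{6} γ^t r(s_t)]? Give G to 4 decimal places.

G = 12.8352

t=0: π = [0.1667, 0.1667, 0.1667, 0.2500, 0.2500], E[r] = 2.5833, γ^t·E[r] = 2.583333, running G = 2.583333
t=1: π = [0.2083, 0.2014, 0.1736, 0.1944, 0.2222], E[r] = 2.4236, γ^t·E[r] = 2.181250, running G = 4.764583
t=2: π = [0.2014, 0.1991, 0.1829, 0.2031, 0.2135], E[r] = 2.4323, γ^t·E[r] = 1.970156, running G = 6.734740
t=3: π = [0.2009, 0.1995, 0.1824, 0.2014, 0.2158], E[r] = 2.4333, γ^t·E[r] = 1.773879, running G = 8.508618
t=4: π = [0.2012, 0.1997, 0.1822, 0.2015, 0.2154], E[r] = 2.4332, γ^t·E[r] = 1.596446, running G = 10.105065
t=5: π = [0.2011, 0.1997, 0.1822, 0.2015, 0.2154], E[r] = 2.4334, γ^t·E[r] = 1.436897, running G = 11.541961
t=6: π = [0.2011, 0.1997, 0.1822, 0.2015, 0.2154], E[r] = 2.4334, γ^t·E[r] = 1.293200, running G = 12.835162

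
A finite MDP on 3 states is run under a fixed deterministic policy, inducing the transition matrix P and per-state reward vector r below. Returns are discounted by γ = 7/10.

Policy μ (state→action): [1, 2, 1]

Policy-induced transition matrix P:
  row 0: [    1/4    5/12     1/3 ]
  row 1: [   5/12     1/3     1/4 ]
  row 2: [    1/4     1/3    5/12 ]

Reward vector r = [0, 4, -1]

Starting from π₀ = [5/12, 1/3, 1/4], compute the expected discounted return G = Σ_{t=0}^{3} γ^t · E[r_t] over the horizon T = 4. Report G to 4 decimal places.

G = 2.8064

t=0: π = [0.4167, 0.3333, 0.2500], E[r] = 1.0833, γ^t·E[r] = 1.083333, running G = 1.083333
t=1: π = [0.3056, 0.3681, 0.3264], E[r] = 1.1458, γ^t·E[r] = 0.802083, running G = 1.885417
t=2: π = [0.3113, 0.3588, 0.3299], E[r] = 1.1053, γ^t·E[r] = 0.541609, running G = 2.427025
t=3: π = [0.3098, 0.3593, 0.3309], E[r] = 1.1062, γ^t·E[r] = 0.379424, running G = 2.806449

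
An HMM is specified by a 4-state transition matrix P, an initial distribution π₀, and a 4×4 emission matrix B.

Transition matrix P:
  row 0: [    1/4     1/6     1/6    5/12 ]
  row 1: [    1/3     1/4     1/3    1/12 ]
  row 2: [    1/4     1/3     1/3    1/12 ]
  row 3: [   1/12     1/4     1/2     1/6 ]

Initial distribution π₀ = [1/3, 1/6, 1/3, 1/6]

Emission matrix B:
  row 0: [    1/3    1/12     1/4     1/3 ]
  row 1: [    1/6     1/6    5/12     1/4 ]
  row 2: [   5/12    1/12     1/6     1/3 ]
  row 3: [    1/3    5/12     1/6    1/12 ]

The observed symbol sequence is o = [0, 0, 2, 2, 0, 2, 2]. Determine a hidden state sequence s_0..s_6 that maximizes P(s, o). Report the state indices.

t=0: δ = [1.111e-01, 2.778e-02, 1.389e-01, 5.556e-02]  (obs o_0=0)
t=1: δ = [1.157e-02, 7.716e-03, 1.929e-02, 1.543e-02]  ψ = [2, 2, 2, 0]  (obs o_1=0)
t=2: δ = [1.206e-03, 2.679e-03, 1.286e-03, 8.038e-04]  ψ = [2, 2, 3, 0]  (obs o_2=2)
t=3: δ = [2.233e-04, 2.791e-04, 1.488e-04, 8.372e-05]  ψ = [1, 1, 1, 0]  (obs o_3=2)
t=4: δ = [3.101e-05, 1.163e-05, 3.876e-05, 3.101e-05]  ψ = [1, 1, 1, 0]  (obs o_4=0)
t=5: δ = [2.423e-06, 5.384e-06, 2.584e-06, 2.153e-06]  ψ = [2, 2, 3, 0]  (obs o_5=2)
t=6: δ = [4.486e-07, 5.608e-07, 2.991e-07, 1.682e-07]  ψ = [1, 1, 1, 0]  (obs o_6=2)
backtrack: best end state = 1; path = [2, 2, 1, 1, 2, 1, 1]

path = [2, 2, 1, 1, 2, 1, 1]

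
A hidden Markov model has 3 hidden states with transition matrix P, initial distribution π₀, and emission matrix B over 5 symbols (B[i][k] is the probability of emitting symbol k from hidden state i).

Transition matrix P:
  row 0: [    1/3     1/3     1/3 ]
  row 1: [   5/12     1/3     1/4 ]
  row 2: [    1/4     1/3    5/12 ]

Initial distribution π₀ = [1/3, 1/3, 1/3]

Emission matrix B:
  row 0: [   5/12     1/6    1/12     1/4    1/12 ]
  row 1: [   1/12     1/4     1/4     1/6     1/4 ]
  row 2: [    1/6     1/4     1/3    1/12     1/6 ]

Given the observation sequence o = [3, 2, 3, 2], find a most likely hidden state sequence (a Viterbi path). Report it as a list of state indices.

t=0: δ = [8.333e-02, 5.556e-02, 2.778e-02]  (obs o_0=3)
t=1: δ = [2.315e-03, 6.944e-03, 9.259e-03]  ψ = [0, 0, 0]  (obs o_1=2)
t=2: δ = [7.234e-04, 5.144e-04, 3.215e-04]  ψ = [1, 2, 2]  (obs o_2=3)
t=3: δ = [2.009e-05, 6.028e-05, 8.038e-05]  ψ = [0, 0, 0]  (obs o_3=2)
backtrack: best end state = 2; path = [0, 1, 0, 2]

path = [0, 1, 0, 2]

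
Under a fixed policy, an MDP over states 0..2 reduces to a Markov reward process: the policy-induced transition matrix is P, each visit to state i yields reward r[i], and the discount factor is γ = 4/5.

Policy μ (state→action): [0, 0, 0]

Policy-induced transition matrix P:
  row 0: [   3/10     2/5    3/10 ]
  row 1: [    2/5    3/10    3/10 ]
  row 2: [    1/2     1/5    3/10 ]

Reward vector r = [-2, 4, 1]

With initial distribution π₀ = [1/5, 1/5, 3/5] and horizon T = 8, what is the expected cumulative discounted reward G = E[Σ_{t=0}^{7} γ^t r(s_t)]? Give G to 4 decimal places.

t=0: π = [0.2000, 0.2000, 0.6000], E[r] = 1.0000, γ^t·E[r] = 1.000000, running G = 1.000000
t=1: π = [0.4400, 0.2600, 0.3000], E[r] = 0.4600, γ^t·E[r] = 0.368000, running G = 1.368000
t=2: π = [0.3860, 0.3140, 0.3000], E[r] = 0.7840, γ^t·E[r] = 0.501760, running G = 1.869760
t=3: π = [0.3914, 0.3086, 0.3000], E[r] = 0.7516, γ^t·E[r] = 0.384819, running G = 2.254579
t=4: π = [0.3909, 0.3091, 0.3000], E[r] = 0.7548, γ^t·E[r] = 0.309182, running G = 2.563762
t=5: π = [0.3909, 0.3091, 0.3000], E[r] = 0.7545, γ^t·E[r] = 0.247240, running G = 2.811001
t=6: π = [0.3909, 0.3091, 0.3000], E[r] = 0.7545, γ^t·E[r] = 0.197800, running G = 3.008802
t=7: π = [0.3909, 0.3091, 0.3000], E[r] = 0.7545, γ^t·E[r] = 0.158240, running G = 3.167041

G = 3.1670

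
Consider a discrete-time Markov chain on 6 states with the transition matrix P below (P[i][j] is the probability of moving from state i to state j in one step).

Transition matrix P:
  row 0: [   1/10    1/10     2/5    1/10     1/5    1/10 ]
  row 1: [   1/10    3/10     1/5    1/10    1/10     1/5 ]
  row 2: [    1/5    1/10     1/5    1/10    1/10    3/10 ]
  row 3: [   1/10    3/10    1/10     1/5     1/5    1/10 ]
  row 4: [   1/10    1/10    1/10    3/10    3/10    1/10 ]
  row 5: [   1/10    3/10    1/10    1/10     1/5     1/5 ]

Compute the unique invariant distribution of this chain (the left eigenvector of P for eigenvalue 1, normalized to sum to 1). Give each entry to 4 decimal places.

Balance equations π_j = Σ_i π_i·P[i][j]:
  π_0 = 1/10·π_0 + 1/10·π_1 + 1/5·π_2 + 1/10·π_3 + 1/10·π_4 + 1/10·π_5
  π_1 = 1/10·π_0 + 3/10·π_1 + 1/10·π_2 + 3/10·π_3 + 1/10·π_4 + 3/10·π_5
  π_2 = 2/5·π_0 + 1/5·π_1 + 1/5·π_2 + 1/10·π_3 + 1/10·π_4 + 1/10·π_5
  π_3 = 1/10·π_0 + 1/10·π_1 + 1/10·π_2 + 1/5·π_3 + 3/10·π_4 + 1/10·π_5
  π_4 = 1/5·π_0 + 1/10·π_1 + 1/10·π_2 + 1/5·π_3 + 3/10·π_4 + 1/5·π_5
  normalize: π_0 + π_1 + π_2 + π_3 + π_4 + π_5 = 1
Solving the linear system gives exactly π = [919/7834, 1613/7834, 678/3917, 592/3917, 1411/7834, 1351/7834].

π = [0.1173, 0.2059, 0.1731, 0.1511, 0.1801, 0.1725]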